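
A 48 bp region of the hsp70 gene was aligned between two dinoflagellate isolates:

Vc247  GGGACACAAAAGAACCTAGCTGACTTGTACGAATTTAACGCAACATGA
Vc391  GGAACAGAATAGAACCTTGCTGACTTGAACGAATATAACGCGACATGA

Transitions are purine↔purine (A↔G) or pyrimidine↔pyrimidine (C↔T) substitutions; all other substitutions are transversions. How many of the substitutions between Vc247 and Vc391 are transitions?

2

The sequences differ at positions 3 (G/A, transition), 7 (C/G, transversion), 10 (A/T, transversion), 18 (A/T, transversion), 28 (T/A, transversion), 35 (T/A, transversion), 42 (A/G, transition).
Of the 7 differences, 2 transitions and 5 transversions, so the answer is 2.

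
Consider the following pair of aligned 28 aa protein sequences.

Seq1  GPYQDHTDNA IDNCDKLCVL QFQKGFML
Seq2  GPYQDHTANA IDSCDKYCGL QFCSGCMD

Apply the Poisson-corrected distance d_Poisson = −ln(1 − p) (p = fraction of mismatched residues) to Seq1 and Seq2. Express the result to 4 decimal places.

0.3365

Differing sites — 8:D/A; 13:N/S; 17:L/Y; 19:V/G; 23:Q/C; 24:K/S; 26:F/C; 28:L/D.
p = 8/28 = 0.285714.
d = −ln(1 − 0.285714) = −ln(0.714286) = 0.3365.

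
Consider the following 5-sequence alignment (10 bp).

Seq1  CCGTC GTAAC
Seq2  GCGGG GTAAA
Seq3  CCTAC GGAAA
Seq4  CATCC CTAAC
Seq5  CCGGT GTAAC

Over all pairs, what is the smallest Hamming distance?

Pairwise Hamming distances:
  Seq1 vs Seq2: 4
  Seq1 vs Seq3: 4
  Seq1 vs Seq4: 4
  Seq1 vs Seq5: 2
  Seq2 vs Seq3: 5
  Seq2 vs Seq4: 7
  Seq2 vs Seq5: 3
  Seq3 vs Seq4: 5
  Seq3 vs Seq5: 5
  Seq4 vs Seq5: 5
The smallest is 2, between Seq1 and Seq5.

2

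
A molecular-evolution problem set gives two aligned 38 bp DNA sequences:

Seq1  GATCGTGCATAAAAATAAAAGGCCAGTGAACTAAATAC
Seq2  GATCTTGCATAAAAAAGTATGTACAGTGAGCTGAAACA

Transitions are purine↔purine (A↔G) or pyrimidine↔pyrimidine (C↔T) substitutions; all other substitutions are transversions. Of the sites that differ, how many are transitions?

3

The sequences differ at positions 5 (G/T, transversion), 16 (T/A, transversion), 17 (A/G, transition), 18 (A/T, transversion), 20 (A/T, transversion), 22 (G/T, transversion), 23 (C/A, transversion), 30 (A/G, transition), 33 (A/G, transition), 36 (T/A, transversion), 37 (A/C, transversion), 38 (C/A, transversion).
Of the 12 differences, 3 transitions and 9 transversions, so the answer is 3.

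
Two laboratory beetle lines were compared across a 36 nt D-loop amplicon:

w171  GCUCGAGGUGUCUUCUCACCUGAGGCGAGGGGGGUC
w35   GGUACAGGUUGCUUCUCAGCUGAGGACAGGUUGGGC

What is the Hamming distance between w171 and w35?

Differing sites — 2:C/G; 4:C/A; 5:G/C; 10:G/U; 11:U/G; 19:C/G; 26:C/A; 27:G/C; 31:G/U; 32:G/U; 35:U/G.
That gives 11 mismatches out of 36 aligned sites, so the Hamming distance is 11.

11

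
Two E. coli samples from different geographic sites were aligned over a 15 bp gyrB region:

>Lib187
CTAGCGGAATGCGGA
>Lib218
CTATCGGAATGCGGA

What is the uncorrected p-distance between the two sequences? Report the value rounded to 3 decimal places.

0.067

A single mismatch occurs at site 4 (G→T).
There are 1 differences over 15 sites, so p = 1/15 = 0.067.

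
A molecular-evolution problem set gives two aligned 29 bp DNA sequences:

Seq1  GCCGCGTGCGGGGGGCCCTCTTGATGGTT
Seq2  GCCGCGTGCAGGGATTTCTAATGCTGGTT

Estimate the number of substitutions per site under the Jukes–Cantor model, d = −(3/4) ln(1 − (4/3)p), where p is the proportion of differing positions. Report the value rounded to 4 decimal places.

0.3439

Mismatches occur at site 10 (G→A), site 14 (G→A), site 15 (G→T), site 16 (C→T), site 17 (C→T), site 20 (C→A), site 21 (T→A), site 24 (A→C).
p = 8/29 = 0.275862.
d = −0.75 · ln(1 − (4/3)·0.275862) = −0.75 · ln(0.632184) = −0.75 · (-0.458575) = 0.3439.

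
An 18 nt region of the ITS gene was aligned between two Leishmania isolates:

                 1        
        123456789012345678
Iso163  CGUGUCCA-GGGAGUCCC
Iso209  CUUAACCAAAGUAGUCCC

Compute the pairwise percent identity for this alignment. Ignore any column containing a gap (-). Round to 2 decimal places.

70.59%

Excluding the 1 gap column leaves 17 comparable sites.
Differing sites — 2:G/U; 4:G/A; 5:U/A; 10:G/A; 12:G/U.
12 of the 17 comparable sites match, so the percent identity is 12/17 × 100 = 70.59%.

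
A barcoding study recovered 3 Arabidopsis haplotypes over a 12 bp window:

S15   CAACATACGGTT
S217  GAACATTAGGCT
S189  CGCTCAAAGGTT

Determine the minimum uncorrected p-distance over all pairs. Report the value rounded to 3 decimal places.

Pairwise Hamming distances:
  S15 vs S217: 4
  S15 vs S189: 6
  S217 vs S189: 8
The smallest is 4 mismatches, between S15 and S217; p = 4/12 = 0.333.

0.333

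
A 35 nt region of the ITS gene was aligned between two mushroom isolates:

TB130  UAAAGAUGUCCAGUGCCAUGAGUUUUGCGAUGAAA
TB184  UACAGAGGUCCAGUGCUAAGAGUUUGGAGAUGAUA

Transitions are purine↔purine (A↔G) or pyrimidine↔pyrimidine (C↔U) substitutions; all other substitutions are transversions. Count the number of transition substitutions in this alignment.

1

Mismatches occur at site 3 (A↔C, transversion), site 7 (U↔G, transversion), site 17 (C↔U, transition), site 19 (U↔A, transversion), site 26 (U↔G, transversion), site 28 (C↔A, transversion), site 34 (A↔U, transversion).
Of the 7 differences, 1 transition and 6 transversions, so the answer is 1.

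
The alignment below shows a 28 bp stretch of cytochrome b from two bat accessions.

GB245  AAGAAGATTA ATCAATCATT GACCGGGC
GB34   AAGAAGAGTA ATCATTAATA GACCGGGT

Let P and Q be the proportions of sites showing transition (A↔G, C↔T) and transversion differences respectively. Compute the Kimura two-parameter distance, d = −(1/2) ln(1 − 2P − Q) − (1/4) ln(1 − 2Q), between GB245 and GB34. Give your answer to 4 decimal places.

0.2047

Differing sites — 8:T/G (Tv); 15:A/T (Tv); 17:C/A (Tv); 20:T/A (Tv); 28:C/T (Ti).
Of the 5 differences, 1 transition and 4 transversions over 28 sites: P = 1/28 = 0.035714, Q = 4/28 = 0.142857.
d = −0.5·ln(0.785715) − 0.25·ln(0.714286) = −0.5·(-0.241161) − 0.25·(-0.336472) = 0.2047.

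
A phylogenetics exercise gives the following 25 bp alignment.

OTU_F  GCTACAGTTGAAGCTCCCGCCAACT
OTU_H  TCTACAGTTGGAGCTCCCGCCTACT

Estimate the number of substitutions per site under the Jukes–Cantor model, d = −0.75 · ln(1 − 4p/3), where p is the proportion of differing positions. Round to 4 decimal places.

0.1308

Differing sites — 1:G/T; 11:A/G; 22:A/T.
p = 3/25 = 0.120000.
d = −0.75 · ln(1 − (4/3)·0.120000) = −0.75 · ln(0.840000) = −0.75 · (-0.174353) = 0.1308.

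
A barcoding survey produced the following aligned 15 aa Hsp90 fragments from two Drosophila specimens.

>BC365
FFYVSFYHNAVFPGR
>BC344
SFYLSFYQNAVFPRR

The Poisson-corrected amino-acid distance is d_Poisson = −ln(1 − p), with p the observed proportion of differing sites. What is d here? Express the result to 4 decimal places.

0.3102

Mismatches occur at site 1 (F/S), site 4 (V/L), site 8 (H/Q), site 14 (G/R).
p = 4/15 = 0.266667.
d = −ln(1 − 0.266667) = −ln(0.733333) = 0.3102.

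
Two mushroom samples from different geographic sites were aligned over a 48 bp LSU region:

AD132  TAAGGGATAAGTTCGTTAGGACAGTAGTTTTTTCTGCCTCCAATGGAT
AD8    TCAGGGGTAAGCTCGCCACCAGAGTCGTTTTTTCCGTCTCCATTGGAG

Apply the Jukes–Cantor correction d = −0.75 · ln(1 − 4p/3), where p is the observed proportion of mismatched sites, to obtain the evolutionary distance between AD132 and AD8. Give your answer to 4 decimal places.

Mismatches occur at site 2 (A→C), site 7 (A→G), site 12 (T→C), site 16 (T→C), site 17 (T→C), site 19 (G→C), site 20 (G→C), site 22 (C→G), site 26 (A→C), site 35 (T→C), site 37 (C→T), site 43 (A→T), site 48 (T→G).
p = 13/48 = 0.270833.
d = −0.75 · ln(1 − (4/3)·0.270833) = −0.75 · ln(0.638889) = −0.75 · (-0.448025) = 0.3360.

0.3360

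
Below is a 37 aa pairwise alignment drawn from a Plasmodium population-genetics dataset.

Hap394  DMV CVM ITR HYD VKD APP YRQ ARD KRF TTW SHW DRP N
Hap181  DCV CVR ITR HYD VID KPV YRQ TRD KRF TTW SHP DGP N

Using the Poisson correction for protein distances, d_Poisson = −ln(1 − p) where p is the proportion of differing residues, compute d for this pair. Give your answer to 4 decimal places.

0.2436

The sequences differ at positions 2 (M/C), 6 (M/R), 14 (K/I), 16 (A/K), 18 (P/V), 22 (A/T), 33 (W/P), 35 (R/G).
p = 8/37 = 0.216216.
d = −ln(1 − 0.216216) = −ln(0.783784) = 0.2436.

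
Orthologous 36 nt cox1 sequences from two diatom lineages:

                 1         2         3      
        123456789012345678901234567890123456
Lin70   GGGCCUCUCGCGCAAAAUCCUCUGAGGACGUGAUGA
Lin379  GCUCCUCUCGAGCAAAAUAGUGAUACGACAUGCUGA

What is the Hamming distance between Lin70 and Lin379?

11

Differing sites — 2:G/C; 3:G/U; 11:C/A; 19:C/A; 20:C/G; 22:C/G; 23:U/A; 24:G/U; 26:G/C; 30:G/A; 33:A/C.
That gives 11 mismatches out of 36 aligned sites, so the Hamming distance is 11.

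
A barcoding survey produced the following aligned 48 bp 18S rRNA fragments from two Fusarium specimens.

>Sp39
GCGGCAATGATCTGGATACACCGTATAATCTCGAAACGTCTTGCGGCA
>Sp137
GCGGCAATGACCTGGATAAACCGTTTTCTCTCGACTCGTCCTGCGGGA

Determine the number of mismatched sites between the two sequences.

9

Mismatches occur at site 11 (T→C), site 19 (C→A), site 25 (A→T), site 27 (A→T), site 28 (A→C), site 35 (A→C), site 36 (A→T), site 41 (T→C), site 47 (C→G).
That gives 9 mismatches out of 48 aligned sites, so the Hamming distance is 9.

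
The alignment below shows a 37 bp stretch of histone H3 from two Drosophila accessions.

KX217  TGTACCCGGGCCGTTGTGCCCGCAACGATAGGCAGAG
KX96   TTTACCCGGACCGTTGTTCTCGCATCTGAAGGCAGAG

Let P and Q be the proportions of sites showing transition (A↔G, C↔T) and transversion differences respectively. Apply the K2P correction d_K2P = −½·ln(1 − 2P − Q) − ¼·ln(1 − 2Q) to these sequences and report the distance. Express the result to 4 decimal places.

The sequences differ at positions 2 (G/T, transversion), 10 (G/A, transition), 18 (G/T, transversion), 20 (C/T, transition), 25 (A/T, transversion), 27 (G/T, transversion), 28 (A/G, transition), 29 (T/A, transversion).
Of the 8 differences, 3 transitions and 5 transversions over 37 sites: P = 3/37 = 0.081081, Q = 5/37 = 0.135135.
d = −0.5·ln(0.702703) − 0.25·ln(0.729730) = −0.5·(-0.352821) − 0.25·(-0.315081) = 0.2552.

0.2552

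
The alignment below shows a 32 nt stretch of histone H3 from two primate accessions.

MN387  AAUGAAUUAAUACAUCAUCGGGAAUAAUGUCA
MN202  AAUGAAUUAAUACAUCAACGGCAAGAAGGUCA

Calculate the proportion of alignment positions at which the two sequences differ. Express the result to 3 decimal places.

Mismatches occur at site 18 (U/A), site 22 (G/C), site 25 (U/G), site 28 (U/G).
There are 4 differences over 32 sites, so p = 4/32 = 0.125.

0.125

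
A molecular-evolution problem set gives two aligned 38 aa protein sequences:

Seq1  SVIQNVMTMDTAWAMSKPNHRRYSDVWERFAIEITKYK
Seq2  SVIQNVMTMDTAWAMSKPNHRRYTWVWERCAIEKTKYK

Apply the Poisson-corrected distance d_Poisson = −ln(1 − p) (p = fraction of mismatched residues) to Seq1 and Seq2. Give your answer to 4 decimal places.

0.1112

The sequences differ at positions 24 (S/T), 25 (D/W), 30 (F/C), 34 (I/K).
p = 4/38 = 0.105263.
d = −ln(1 − 0.105263) = −ln(0.894737) = 0.1112.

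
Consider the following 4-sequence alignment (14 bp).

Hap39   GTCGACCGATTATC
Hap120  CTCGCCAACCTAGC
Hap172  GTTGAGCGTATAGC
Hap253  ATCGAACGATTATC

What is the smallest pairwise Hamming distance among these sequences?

2

Pairwise Hamming distances:
  Hap39 vs Hap120: 7
  Hap39 vs Hap172: 5
  Hap39 vs Hap253: 2
  Hap120 vs Hap172: 8
  Hap120 vs Hap253: 8
  Hap172 vs Hap253: 6
The smallest is 2, between Hap39 and Hap253.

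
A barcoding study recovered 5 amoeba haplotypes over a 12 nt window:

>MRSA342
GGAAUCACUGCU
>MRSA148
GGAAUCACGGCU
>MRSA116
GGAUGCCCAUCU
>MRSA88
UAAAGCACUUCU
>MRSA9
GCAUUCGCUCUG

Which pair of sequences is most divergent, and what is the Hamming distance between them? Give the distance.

8

Pairwise Hamming distances:
  MRSA342 vs MRSA148: 1
  MRSA342 vs MRSA116: 5
  MRSA342 vs MRSA88: 4
  MRSA342 vs MRSA9: 6
  MRSA148 vs MRSA116: 5
  MRSA148 vs MRSA88: 5
  MRSA148 vs MRSA9: 7
  MRSA116 vs MRSA88: 5
  MRSA116 vs MRSA9: 7
  MRSA88 vs MRSA9: 8
The largest is 8, between MRSA88 and MRSA9.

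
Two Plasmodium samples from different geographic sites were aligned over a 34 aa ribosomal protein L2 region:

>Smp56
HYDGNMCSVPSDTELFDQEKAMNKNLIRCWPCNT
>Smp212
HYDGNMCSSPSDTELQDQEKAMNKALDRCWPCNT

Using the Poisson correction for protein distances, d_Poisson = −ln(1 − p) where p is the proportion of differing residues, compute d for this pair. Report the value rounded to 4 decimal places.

0.1252

The sequences differ at positions 9 (V/S), 16 (F/Q), 25 (N/A), 27 (I/D).
p = 4/34 = 0.117647.
d = −ln(1 − 0.117647) = −ln(0.882353) = 0.1252.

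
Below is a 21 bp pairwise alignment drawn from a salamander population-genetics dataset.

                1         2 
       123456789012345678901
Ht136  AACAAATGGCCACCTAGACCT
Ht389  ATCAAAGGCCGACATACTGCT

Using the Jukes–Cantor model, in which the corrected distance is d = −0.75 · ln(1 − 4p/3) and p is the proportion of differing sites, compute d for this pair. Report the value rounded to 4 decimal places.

0.5319

The sequences differ at positions 2 (A/T), 7 (T/G), 9 (G/C), 11 (C/G), 14 (C/A), 17 (G/C), 18 (A/T), 19 (C/G).
p = 8/21 = 0.380952.
d = −0.75 · ln(1 − (4/3)·0.380952) = −0.75 · ln(0.492064) = −0.75 · (-0.709146) = 0.5319.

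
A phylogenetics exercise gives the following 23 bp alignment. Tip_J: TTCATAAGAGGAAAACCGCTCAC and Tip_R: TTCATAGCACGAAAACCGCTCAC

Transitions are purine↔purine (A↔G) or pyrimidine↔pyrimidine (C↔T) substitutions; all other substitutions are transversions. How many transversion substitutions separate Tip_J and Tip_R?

Mismatches occur at site 7 (A/G, transition), site 8 (G/C, transversion), site 10 (G/C, transversion).
Of the 3 differences, 1 transition and 2 transversions, so the answer is 2.

2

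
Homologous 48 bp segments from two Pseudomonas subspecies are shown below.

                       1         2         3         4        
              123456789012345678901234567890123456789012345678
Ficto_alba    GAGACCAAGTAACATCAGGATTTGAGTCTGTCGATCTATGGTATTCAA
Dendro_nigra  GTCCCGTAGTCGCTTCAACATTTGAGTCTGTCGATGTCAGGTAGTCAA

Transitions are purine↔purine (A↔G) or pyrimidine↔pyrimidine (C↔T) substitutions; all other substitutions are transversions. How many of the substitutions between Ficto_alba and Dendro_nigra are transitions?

2

Mismatches occur at site 2 (A↔T, transversion), site 3 (G↔C, transversion), site 4 (A↔C, transversion), site 6 (C↔G, transversion), site 7 (A↔T, transversion), site 11 (A↔C, transversion), site 12 (A↔G, transition), site 14 (A↔T, transversion), site 18 (G↔A, transition), site 19 (G↔C, transversion), site 36 (C↔G, transversion), site 38 (A↔C, transversion), site 39 (T↔A, transversion), site 44 (T↔G, transversion).
Of the 14 differences, 2 transitions and 12 transversions, so the answer is 2.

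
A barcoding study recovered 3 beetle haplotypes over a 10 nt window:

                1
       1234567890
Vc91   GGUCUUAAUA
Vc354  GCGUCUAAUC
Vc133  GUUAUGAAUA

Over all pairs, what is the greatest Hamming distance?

6

Pairwise Hamming distances:
  Vc91 vs Vc354: 5
  Vc91 vs Vc133: 3
  Vc354 vs Vc133: 6
The largest is 6, between Vc354 and Vc133.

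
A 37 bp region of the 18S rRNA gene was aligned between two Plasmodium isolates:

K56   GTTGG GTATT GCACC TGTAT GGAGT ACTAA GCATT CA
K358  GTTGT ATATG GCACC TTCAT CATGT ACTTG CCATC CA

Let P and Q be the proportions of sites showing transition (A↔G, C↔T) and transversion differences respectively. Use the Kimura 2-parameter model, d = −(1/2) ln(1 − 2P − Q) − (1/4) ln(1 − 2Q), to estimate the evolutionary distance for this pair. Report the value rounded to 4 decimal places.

0.4264

The sequences differ at positions 5 (G/T, transversion), 6 (G/A, transition), 10 (T/G, transversion), 17 (G/T, transversion), 18 (T/C, transition), 21 (G/C, transversion), 22 (G/A, transition), 23 (A/T, transversion), 29 (A/T, transversion), 30 (A/G, transition), 31 (G/C, transversion), 35 (T/C, transition).
Of the 12 differences, 5 transitions and 7 transversions over 37 sites: P = 5/37 = 0.135135, Q = 7/37 = 0.189189.
d = −0.5·ln(0.540541) − 0.25·ln(0.621622) = −0.5·(-0.615185) − 0.25·(-0.475423) = 0.4264.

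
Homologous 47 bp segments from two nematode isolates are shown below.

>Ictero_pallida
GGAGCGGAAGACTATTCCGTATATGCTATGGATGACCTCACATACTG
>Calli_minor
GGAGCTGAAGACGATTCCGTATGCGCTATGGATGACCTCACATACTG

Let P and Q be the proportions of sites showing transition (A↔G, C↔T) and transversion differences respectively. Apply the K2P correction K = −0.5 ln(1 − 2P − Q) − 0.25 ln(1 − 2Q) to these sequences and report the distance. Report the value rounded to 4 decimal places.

Mismatches occur at site 6 (G/T, transversion), site 13 (T/G, transversion), site 23 (A/G, transition), site 24 (T/C, transition).
Of the 4 differences, 2 transitions and 2 transversions over 47 sites: P = 2/47 = 0.042553, Q = 2/47 = 0.042553.
d = −0.5·ln(0.872341) − 0.25·ln(0.914894) = −0.5·(-0.136575) − 0.25·(-0.088947) = 0.0905.

0.0905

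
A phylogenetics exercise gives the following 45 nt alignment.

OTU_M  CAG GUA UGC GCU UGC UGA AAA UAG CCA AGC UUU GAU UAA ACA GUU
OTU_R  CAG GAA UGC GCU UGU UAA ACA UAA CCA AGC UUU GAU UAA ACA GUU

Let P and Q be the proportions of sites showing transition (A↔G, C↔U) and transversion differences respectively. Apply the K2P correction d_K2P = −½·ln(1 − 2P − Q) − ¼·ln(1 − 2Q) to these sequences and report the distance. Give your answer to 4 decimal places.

0.1211

Differing sites — 5:U/A (Tv); 15:C/U (Ti); 17:G/A (Ti); 20:A/C (Tv); 24:G/A (Ti).
Of the 5 differences, 3 transitions and 2 transversions over 45 sites: P = 3/45 = 0.066667, Q = 2/45 = 0.044444.
d = −0.5·ln(0.822222) − 0.25·ln(0.911112) = −0.5·(-0.195745) − 0.25·(-0.093089) = 0.1211.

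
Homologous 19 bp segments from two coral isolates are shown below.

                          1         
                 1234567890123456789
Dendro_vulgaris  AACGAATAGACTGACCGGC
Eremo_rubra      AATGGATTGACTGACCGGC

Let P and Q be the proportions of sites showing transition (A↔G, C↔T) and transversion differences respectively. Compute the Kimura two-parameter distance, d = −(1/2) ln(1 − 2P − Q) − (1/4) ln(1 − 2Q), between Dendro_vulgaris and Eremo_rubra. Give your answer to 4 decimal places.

The sequences differ at positions 3 (C/T, transition), 5 (A/G, transition), 8 (A/T, transversion).
Of the 3 differences, 2 transitions and 1 transversion over 19 sites: P = 2/19 = 0.105263, Q = 1/19 = 0.052632.
d = −0.5·ln(0.736842) − 0.25·ln(0.894736) = −0.5·(-0.305382) − 0.25·(-0.111227) = 0.1805.

0.1805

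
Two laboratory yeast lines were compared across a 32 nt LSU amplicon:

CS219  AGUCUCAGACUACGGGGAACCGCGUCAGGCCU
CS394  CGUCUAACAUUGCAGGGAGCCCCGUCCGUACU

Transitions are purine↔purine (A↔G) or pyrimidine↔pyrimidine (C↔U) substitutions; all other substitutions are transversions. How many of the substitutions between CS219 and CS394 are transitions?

4

The sequences differ at positions 1 (A/C, transversion), 6 (C/A, transversion), 8 (G/C, transversion), 10 (C/U, transition), 12 (A/G, transition), 14 (G/A, transition), 19 (A/G, transition), 22 (G/C, transversion), 27 (A/C, transversion), 29 (G/U, transversion), 30 (C/A, transversion).
Of the 11 differences, 4 transitions and 7 transversions, so the answer is 4.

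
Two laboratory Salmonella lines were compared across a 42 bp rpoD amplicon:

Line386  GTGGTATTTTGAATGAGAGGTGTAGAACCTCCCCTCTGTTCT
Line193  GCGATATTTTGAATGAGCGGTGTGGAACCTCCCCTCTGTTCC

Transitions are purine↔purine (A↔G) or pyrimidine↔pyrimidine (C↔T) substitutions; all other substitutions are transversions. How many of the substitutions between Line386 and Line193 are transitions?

Mismatches occur at site 2 (T↔C, transition), site 4 (G↔A, transition), site 18 (A↔C, transversion), site 24 (A↔G, transition), site 42 (T↔C, transition).
Of the 5 differences, 4 transitions and 1 transversion, so the answer is 4.

4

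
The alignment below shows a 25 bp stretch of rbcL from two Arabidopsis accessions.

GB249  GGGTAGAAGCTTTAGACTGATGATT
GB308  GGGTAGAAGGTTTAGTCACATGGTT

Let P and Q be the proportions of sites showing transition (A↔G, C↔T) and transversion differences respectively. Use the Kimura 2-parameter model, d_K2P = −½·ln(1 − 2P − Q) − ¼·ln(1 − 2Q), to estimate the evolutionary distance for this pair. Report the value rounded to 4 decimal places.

Mismatches occur at site 10 (C↔G, transversion), site 16 (A↔T, transversion), site 18 (T↔A, transversion), site 19 (G↔C, transversion), site 23 (A↔G, transition).
Of the 5 differences, 1 transition and 4 transversions over 25 sites: P = 1/25 = 0.040000, Q = 4/25 = 0.160000.
d = −0.5·ln(0.760000) − 0.25·ln(0.680000) = −0.5·(-0.274437) − 0.25·(-0.385662) = 0.2336.

0.2336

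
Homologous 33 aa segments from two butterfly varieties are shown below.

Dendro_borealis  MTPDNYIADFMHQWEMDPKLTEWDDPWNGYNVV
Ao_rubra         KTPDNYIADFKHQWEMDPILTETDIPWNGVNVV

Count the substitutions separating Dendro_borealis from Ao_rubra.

Differing sites — 1:M/K; 11:M/K; 19:K/I; 23:W/T; 25:D/I; 30:Y/V.
That gives 6 mismatches out of 33 aligned sites, so the Hamming distance is 6.

6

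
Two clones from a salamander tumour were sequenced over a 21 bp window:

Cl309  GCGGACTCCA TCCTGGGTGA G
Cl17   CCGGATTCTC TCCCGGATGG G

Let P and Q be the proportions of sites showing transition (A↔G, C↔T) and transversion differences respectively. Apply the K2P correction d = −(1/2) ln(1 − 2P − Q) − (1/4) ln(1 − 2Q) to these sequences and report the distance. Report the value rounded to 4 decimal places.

Mismatches occur at site 1 (G→C, transversion), site 6 (C→T, transition), site 9 (C→T, transition), site 10 (A→C, transversion), site 14 (T→C, transition), site 17 (G→A, transition), site 20 (A→G, transition).
Of the 7 differences, 5 transitions and 2 transversions over 21 sites: P = 5/21 = 0.238095, Q = 2/21 = 0.095238.
d = −0.5·ln(0.428572) − 0.25·ln(0.809524) = −0.5·(-0.847297) − 0.25·(-0.211309) = 0.4765.

0.4765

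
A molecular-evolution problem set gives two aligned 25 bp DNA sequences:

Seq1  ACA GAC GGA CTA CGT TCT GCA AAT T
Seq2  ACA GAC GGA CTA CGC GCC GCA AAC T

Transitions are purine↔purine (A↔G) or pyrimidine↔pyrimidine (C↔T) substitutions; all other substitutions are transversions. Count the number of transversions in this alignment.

1

Differing sites — 15:T/C (Ti); 16:T/G (Tv); 18:T/C (Ti); 24:T/C (Ti).
Of the 4 differences, 3 transitions and 1 transversion, so the answer is 1.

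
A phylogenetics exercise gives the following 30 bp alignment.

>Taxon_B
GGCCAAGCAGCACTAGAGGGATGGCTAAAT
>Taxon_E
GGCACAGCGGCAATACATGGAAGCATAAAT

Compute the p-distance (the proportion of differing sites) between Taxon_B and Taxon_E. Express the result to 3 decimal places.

Mismatches occur at site 4 (C↔A), site 5 (A↔C), site 9 (A↔G), site 13 (C↔A), site 16 (G↔C), site 18 (G↔T), site 22 (T↔A), site 24 (G↔C), site 25 (C↔A).
There are 9 differences over 30 sites, so p = 9/30 = 0.300.

0.300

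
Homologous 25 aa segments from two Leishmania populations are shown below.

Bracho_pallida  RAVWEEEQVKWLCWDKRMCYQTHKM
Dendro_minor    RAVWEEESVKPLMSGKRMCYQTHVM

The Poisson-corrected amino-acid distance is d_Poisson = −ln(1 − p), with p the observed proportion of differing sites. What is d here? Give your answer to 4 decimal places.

0.2744

Mismatches occur at site 8 (Q/S), site 11 (W/P), site 13 (C/M), site 14 (W/S), site 15 (D/G), site 24 (K/V).
p = 6/25 = 0.240000.
d = −ln(1 − 0.240000) = −ln(0.760000) = 0.2744.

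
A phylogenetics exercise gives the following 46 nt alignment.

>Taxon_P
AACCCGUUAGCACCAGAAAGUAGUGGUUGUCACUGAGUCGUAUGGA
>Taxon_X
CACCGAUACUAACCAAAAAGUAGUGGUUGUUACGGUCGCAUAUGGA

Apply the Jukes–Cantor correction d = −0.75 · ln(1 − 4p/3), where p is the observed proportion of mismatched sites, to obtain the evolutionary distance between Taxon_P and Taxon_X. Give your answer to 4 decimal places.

0.3904

Differing sites — 1:A/C; 5:C/G; 6:G/A; 8:U/A; 9:A/C; 10:G/U; 11:C/A; 16:G/A; 31:C/U; 34:U/G; 36:A/U; 37:G/C; 38:U/G; 40:G/A.
p = 14/46 = 0.304348.
d = −0.75 · ln(1 − (4/3)·0.304348) = −0.75 · ln(0.594203) = −0.75 · (-0.520534) = 0.3904.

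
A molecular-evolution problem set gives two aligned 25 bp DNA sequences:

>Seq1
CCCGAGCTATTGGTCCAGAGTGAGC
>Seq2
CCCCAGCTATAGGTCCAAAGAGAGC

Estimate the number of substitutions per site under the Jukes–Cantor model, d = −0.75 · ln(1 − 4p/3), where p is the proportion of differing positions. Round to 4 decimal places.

Mismatches occur at site 4 (G→C), site 11 (T→A), site 18 (G→A), site 21 (T→A).
p = 4/25 = 0.160000.
d = −0.75 · ln(1 − (4/3)·0.160000) = −0.75 · ln(0.786667) = −0.75 · (-0.239950) = 0.1800.

0.1800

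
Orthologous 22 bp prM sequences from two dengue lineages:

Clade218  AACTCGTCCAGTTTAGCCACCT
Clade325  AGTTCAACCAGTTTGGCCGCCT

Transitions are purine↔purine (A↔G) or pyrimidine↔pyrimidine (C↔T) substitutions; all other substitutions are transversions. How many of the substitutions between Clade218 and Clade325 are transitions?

Differing sites — 2:A/G (Ti); 3:C/T (Ti); 6:G/A (Ti); 7:T/A (Tv); 15:A/G (Ti); 19:A/G (Ti).
Of the 6 differences, 5 transitions and 1 transversion, so the answer is 5.

5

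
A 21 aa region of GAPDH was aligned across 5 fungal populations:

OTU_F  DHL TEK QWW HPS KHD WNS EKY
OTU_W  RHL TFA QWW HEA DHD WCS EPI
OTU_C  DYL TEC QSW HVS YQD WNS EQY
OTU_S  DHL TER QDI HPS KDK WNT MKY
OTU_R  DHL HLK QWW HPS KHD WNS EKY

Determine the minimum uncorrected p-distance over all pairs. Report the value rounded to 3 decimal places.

Pairwise Hamming distances:
  OTU_F vs OTU_W: 9
  OTU_F vs OTU_C: 7
  OTU_F vs OTU_S: 7
  OTU_F vs OTU_R: 2
  OTU_W vs OTU_C: 12
  OTU_W vs OTU_S: 15
  OTU_W vs OTU_R: 10
  OTU_C vs OTU_S: 11
  OTU_C vs OTU_R: 9
  OTU_S vs OTU_R: 9
The smallest is 2 mismatches, between OTU_F and OTU_R; p = 2/21 = 0.095.

0.095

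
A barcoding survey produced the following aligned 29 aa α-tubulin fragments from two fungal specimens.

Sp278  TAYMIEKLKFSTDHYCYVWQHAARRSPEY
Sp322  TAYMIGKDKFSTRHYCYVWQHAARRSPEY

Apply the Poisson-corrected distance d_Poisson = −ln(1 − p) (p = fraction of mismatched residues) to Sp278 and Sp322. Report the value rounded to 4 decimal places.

0.1092

Differing sites — 6:E/G; 8:L/D; 13:D/R.
p = 3/29 = 0.103448.
d = −ln(1 − 0.103448) = −ln(0.896552) = 0.1092.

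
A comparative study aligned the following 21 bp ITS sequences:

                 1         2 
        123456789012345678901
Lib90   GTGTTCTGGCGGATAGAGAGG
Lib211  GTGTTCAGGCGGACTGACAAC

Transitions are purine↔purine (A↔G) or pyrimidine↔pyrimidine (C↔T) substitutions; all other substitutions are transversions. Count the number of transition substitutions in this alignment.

2

The sequences differ at positions 7 (T/A, transversion), 14 (T/C, transition), 15 (A/T, transversion), 18 (G/C, transversion), 20 (G/A, transition), 21 (G/C, transversion).
Of the 6 differences, 2 transitions and 4 transversions, so the answer is 2.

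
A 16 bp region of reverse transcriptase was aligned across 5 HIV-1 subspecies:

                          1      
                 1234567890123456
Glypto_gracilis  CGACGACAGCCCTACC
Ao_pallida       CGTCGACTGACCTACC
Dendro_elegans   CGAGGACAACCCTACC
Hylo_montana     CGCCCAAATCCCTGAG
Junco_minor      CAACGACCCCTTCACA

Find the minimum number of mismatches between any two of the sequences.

Pairwise Hamming distances:
  Glypto_gracilis vs Ao_pallida: 3
  Glypto_gracilis vs Dendro_elegans: 2
  Glypto_gracilis vs Hylo_montana: 7
  Glypto_gracilis vs Junco_minor: 7
  Ao_pallida vs Dendro_elegans: 5
  Ao_pallida vs Hylo_montana: 9
  Ao_pallida vs Junco_minor: 9
  Dendro_elegans vs Hylo_montana: 8
  Dendro_elegans vs Junco_minor: 8
  Hylo_montana vs Junco_minor: 12
The smallest is 2, between Glypto_gracilis and Dendro_elegans.

2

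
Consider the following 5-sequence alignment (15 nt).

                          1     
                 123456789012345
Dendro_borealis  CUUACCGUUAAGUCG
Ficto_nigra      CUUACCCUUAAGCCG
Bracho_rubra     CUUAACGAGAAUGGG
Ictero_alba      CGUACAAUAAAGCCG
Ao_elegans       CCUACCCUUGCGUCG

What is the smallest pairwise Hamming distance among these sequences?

Pairwise Hamming distances:
  Dendro_borealis vs Ficto_nigra: 2
  Dendro_borealis vs Bracho_rubra: 6
  Dendro_borealis vs Ictero_alba: 5
  Dendro_borealis vs Ao_elegans: 4
  Ficto_nigra vs Bracho_rubra: 7
  Ficto_nigra vs Ictero_alba: 4
  Ficto_nigra vs Ao_elegans: 4
  Bracho_rubra vs Ictero_alba: 9
  Bracho_rubra vs Ao_elegans: 10
  Ictero_alba vs Ao_elegans: 7
The smallest is 2, between Dendro_borealis and Ficto_nigra.

2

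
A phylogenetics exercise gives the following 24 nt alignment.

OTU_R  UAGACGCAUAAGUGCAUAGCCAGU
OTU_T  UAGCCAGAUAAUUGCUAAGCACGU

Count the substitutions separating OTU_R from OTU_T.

Differing sites — 4:A/C; 6:G/A; 7:C/G; 12:G/U; 16:A/U; 17:U/A; 21:C/A; 22:A/C.
That gives 8 mismatches out of 24 aligned sites, so the Hamming distance is 8.

8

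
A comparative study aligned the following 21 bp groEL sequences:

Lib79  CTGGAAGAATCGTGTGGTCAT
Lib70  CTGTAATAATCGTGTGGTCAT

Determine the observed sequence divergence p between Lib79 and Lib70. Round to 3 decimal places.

Differing sites — 4:G/T; 7:G/T.
There are 2 differences over 21 sites, so p = 2/21 = 0.095.

0.095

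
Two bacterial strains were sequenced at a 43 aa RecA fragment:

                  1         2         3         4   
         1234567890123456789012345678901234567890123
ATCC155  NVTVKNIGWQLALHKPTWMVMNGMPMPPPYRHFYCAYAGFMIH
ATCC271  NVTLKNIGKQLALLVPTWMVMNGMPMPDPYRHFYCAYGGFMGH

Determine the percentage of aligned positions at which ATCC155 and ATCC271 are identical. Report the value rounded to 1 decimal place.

The sequences differ at positions 4 (V/L), 9 (W/K), 14 (H/L), 15 (K/V), 28 (P/D), 38 (A/G), 42 (I/G).
36 of the 43 sites match, so the percent identity is 36/43 × 100 = 83.7%.

83.7%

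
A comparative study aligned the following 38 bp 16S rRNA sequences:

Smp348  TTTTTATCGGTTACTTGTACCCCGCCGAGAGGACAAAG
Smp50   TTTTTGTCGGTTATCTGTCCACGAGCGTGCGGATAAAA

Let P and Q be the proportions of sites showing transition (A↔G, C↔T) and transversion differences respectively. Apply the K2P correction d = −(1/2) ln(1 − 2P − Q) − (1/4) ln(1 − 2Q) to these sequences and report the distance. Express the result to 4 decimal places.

0.4158

The sequences differ at positions 6 (A/G, transition), 14 (C/T, transition), 15 (T/C, transition), 19 (A/C, transversion), 21 (C/A, transversion), 23 (C/G, transversion), 24 (G/A, transition), 25 (C/G, transversion), 28 (A/T, transversion), 30 (A/C, transversion), 34 (C/T, transition), 38 (G/A, transition).
Of the 12 differences, 6 transitions and 6 transversions over 38 sites: P = 6/38 = 0.157895, Q = 6/38 = 0.157895.
d = −0.5·ln(0.526315) − 0.25·ln(0.684210) = −0.5·(-0.641855) − 0.25·(-0.379490) = 0.4158.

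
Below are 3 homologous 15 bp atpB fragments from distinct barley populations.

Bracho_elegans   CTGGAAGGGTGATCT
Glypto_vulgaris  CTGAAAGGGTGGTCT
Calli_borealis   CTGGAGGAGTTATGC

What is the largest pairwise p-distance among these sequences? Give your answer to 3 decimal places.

Pairwise Hamming distances:
  Bracho_elegans vs Glypto_vulgaris: 2
  Bracho_elegans vs Calli_borealis: 5
  Glypto_vulgaris vs Calli_borealis: 7
The largest is 7 mismatches, between Glypto_vulgaris and Calli_borealis; p = 7/15 = 0.467.

0.467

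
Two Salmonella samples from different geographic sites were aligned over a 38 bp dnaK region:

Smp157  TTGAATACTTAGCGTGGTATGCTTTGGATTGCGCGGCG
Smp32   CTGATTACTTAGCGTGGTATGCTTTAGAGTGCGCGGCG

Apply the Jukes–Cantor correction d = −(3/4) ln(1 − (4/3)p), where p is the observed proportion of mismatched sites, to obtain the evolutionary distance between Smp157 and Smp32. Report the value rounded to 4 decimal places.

0.1134

The sequences differ at positions 1 (T/C), 5 (A/T), 26 (G/A), 29 (T/G).
p = 4/38 = 0.105263.
d = −0.75 · ln(1 − (4/3)·0.105263) = −0.75 · ln(0.859649) = −0.75 · (-0.151231) = 0.1134.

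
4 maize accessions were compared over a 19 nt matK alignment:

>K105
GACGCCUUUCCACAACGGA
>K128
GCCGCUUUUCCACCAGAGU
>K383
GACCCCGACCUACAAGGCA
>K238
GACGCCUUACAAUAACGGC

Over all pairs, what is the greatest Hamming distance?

11

Pairwise Hamming distances:
  K105 vs K128: 6
  K105 vs K383: 7
  K105 vs K238: 4
  K128 vs K383: 11
  K128 vs K238: 9
  K383 vs K238: 9
The largest is 11, between K128 and K383.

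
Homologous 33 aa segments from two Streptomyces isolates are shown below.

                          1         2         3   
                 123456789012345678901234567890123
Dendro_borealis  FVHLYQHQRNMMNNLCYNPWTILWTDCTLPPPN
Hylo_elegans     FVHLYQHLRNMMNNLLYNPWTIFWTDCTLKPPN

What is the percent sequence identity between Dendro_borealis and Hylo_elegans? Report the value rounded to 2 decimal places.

87.88%

Mismatches occur at site 8 (Q↔L), site 16 (C↔L), site 23 (L↔F), site 30 (P↔K).
29 of the 33 sites match, so the percent identity is 29/33 × 100 = 87.88%.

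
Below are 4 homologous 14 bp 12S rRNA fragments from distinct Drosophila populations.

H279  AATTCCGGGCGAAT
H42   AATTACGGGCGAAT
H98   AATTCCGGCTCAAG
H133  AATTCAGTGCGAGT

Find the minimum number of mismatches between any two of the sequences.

1

Pairwise Hamming distances:
  H279 vs H42: 1
  H279 vs H98: 4
  H279 vs H133: 3
  H42 vs H98: 5
  H42 vs H133: 4
  H98 vs H133: 7
The smallest is 1, between H279 and H42.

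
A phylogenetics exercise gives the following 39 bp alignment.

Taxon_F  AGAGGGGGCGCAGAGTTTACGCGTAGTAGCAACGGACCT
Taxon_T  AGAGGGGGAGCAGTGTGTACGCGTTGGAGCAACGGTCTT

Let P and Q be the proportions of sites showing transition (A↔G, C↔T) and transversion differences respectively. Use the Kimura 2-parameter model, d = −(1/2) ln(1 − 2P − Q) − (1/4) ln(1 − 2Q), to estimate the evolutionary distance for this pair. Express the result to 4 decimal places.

Mismatches occur at site 9 (C↔A, transversion), site 14 (A↔T, transversion), site 17 (T↔G, transversion), site 25 (A↔T, transversion), site 27 (T↔G, transversion), site 36 (A↔T, transversion), site 38 (C↔T, transition).
Of the 7 differences, 1 transition and 6 transversions over 39 sites: P = 1/39 = 0.025641, Q = 6/39 = 0.153846.
d = −0.5·ln(0.794872) − 0.25·ln(0.692308) = −0.5·(-0.229574) − 0.25·(-0.367724) = 0.2067.

0.2067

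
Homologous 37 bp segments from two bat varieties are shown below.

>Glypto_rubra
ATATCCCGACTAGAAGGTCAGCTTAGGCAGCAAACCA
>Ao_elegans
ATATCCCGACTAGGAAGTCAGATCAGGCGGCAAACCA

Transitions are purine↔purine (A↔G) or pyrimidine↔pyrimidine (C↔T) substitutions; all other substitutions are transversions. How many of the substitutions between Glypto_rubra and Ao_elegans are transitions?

Mismatches occur at site 14 (A→G, transition), site 16 (G→A, transition), site 22 (C→A, transversion), site 24 (T→C, transition), site 29 (A→G, transition).
Of the 5 differences, 4 transitions and 1 transversion, so the answer is 4.

4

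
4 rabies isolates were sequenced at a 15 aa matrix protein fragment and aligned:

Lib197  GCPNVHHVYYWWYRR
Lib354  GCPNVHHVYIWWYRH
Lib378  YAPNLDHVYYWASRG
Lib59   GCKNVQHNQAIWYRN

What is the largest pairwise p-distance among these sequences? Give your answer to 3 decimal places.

0.800

Pairwise Hamming distances:
  Lib197 vs Lib354: 2
  Lib197 vs Lib378: 7
  Lib197 vs Lib59: 7
  Lib354 vs Lib378: 8
  Lib354 vs Lib59: 7
  Lib378 vs Lib59: 12
The largest is 12 mismatches, between Lib378 and Lib59; p = 12/15 = 0.800.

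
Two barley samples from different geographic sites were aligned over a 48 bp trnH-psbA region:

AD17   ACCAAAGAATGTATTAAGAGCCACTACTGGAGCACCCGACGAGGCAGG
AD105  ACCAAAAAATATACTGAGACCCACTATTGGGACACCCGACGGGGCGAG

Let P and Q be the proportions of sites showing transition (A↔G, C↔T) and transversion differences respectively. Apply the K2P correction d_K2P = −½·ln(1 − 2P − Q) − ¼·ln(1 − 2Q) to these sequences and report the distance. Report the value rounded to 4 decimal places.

0.2983

The sequences differ at positions 7 (G/A, transition), 11 (G/A, transition), 14 (T/C, transition), 16 (A/G, transition), 20 (G/C, transversion), 27 (C/T, transition), 31 (A/G, transition), 32 (G/A, transition), 42 (A/G, transition), 46 (A/G, transition), 47 (G/A, transition).
Of the 11 differences, 10 transitions and 1 transversion over 48 sites: P = 10/48 = 0.208333, Q = 1/48 = 0.020833.
d = −0.5·ln(0.562501) − 0.25·ln(0.958334) = −0.5·(-0.575362) − 0.25·(-0.042559) = 0.2983.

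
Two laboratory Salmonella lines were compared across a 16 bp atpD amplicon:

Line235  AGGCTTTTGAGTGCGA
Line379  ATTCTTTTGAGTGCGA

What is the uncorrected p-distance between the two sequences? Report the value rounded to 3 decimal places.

0.125

Differing sites — 2:G/T; 3:G/T.
There are 2 differences over 16 sites, so p = 2/16 = 0.125.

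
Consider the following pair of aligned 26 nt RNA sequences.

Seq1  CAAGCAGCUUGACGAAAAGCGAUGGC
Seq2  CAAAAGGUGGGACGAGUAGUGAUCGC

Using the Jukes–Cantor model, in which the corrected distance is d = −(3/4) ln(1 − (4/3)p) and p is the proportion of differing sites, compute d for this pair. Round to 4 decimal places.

0.5393

Mismatches occur at site 4 (G→A), site 5 (C→A), site 6 (A→G), site 8 (C→U), site 9 (U→G), site 10 (U→G), site 16 (A→G), site 17 (A→U), site 20 (C→U), site 24 (G→C).
p = 10/26 = 0.384615.
d = −0.75 · ln(1 − (4/3)·0.384615) = −0.75 · ln(0.487180) = −0.75 · (-0.719122) = 0.5393.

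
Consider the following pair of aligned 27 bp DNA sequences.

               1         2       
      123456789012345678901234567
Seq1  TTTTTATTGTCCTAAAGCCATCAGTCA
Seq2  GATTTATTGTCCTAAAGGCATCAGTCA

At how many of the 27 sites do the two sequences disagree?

3

Mismatches occur at site 1 (T/G), site 2 (T/A), site 18 (C/G).
That gives 3 mismatches out of 27 aligned sites, so the Hamming distance is 3.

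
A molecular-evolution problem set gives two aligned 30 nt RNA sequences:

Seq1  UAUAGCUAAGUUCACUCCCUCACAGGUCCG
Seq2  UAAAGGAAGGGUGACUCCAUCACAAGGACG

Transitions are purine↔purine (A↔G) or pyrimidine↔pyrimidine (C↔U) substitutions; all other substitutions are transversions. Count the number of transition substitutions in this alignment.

2

Differing sites — 3:U/A (Tv); 6:C/G (Tv); 7:U/A (Tv); 9:A/G (Ti); 11:U/G (Tv); 13:C/G (Tv); 19:C/A (Tv); 25:G/A (Ti); 27:U/G (Tv); 28:C/A (Tv).
Of the 10 differences, 2 transitions and 8 transversions, so the answer is 2.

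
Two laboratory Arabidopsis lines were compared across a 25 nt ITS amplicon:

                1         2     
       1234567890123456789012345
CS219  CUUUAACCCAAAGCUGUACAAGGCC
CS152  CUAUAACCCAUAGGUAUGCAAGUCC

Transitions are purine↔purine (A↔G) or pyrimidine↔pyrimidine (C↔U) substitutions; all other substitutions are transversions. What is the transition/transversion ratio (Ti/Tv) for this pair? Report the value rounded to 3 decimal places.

0.500

Mismatches occur at site 3 (U/A, transversion), site 11 (A/U, transversion), site 14 (C/G, transversion), site 16 (G/A, transition), site 18 (A/G, transition), site 23 (G/U, transversion).
Of the 6 differences, 2 transitions and 4 transversions, so Ti/Tv = 2/4 = 0.500.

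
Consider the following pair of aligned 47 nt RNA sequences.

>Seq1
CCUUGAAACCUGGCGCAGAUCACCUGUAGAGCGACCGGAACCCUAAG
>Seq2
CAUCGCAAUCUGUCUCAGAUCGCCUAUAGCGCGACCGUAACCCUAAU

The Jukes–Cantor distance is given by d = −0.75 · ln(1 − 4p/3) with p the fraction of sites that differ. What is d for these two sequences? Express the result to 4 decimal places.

0.2805

Differing sites — 2:C/A; 4:U/C; 6:A/C; 9:C/U; 13:G/U; 15:G/U; 22:A/G; 26:G/A; 30:A/C; 38:G/U; 47:G/U.
p = 11/47 = 0.234043.
d = −0.75 · ln(1 − (4/3)·0.234043) = −0.75 · ln(0.687943) = −0.75 · (-0.374049) = 0.2805.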